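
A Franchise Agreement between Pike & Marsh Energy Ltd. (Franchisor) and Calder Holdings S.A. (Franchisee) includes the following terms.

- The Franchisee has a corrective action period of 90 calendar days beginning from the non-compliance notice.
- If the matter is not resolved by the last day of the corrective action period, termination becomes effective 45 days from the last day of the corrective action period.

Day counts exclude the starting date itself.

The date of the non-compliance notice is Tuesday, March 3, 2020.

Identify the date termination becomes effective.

The last day of the corrective action period: March 3, 2020 + 90 days = June 1, 2020.
The date termination becomes effective: 45 calendar days after June 1, 2020 is July 16, 2020.

July 16, 2020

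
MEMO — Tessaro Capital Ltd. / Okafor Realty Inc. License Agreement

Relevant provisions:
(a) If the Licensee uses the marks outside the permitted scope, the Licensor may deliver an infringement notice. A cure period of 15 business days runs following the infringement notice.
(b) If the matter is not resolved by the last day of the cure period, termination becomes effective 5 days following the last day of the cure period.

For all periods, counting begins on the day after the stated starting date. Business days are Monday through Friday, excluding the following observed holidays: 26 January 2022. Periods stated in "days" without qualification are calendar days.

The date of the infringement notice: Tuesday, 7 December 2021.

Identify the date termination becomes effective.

From Tuesday, 7 December 2021, 15 business days (Dec 8, Dec 9, Dec 10, Dec 13, …, Dec 24, Dec 27, Dec 28, skipping weekends) brings us to Tuesday, 28 December 2021, which is the last day of the cure period.
The date termination becomes effective: 28 December 2021 + 5 days = 2 January 2022.

2 January 2022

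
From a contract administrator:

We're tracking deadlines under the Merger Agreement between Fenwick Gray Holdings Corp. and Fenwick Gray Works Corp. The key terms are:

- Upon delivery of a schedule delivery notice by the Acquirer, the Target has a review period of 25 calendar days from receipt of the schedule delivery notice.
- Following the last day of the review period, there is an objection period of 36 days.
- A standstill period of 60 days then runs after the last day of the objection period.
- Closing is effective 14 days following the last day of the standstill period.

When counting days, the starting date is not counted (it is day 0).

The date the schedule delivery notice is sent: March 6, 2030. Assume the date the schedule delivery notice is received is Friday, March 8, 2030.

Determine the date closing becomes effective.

The last day of the review period: 25 calendar days after March 8, 2030 is April 2, 2030.
Adding 36 calendar days to April 2, 2030 gives May 8, 2030, which is the last day of the objection period.
The last day of the standstill period: May 8, 2030 + 60 days = July 7, 2030.
The date closing becomes effective: July 7, 2030 + 14 days = July 21, 2030.

July 21, 2030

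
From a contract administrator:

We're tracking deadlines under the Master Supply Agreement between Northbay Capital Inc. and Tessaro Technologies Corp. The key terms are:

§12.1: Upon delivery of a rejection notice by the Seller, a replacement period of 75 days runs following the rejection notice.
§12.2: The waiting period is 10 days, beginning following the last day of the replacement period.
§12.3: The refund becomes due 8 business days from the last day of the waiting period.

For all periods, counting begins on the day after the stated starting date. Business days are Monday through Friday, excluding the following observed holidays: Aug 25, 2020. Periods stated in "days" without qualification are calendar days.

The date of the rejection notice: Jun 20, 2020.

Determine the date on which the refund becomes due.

Sep 23, 2020

The last day of the replacement period: 75 calendar days after Jun 20, 2020 is Sep 3, 2020.
The last day of the waiting period: Sep 3, 2020 + 10 days = Sep 13, 2020.
The date on which the refund becomes due: 8 business days after Sunday, Sep 13, 2020, skipping weekends — Sep 14, Sep 15, Sep 16, Sep 17, Sep 18, Sep 21, Sep 22, Sep 23 — lands on Wednesday, Sep 23, 2020.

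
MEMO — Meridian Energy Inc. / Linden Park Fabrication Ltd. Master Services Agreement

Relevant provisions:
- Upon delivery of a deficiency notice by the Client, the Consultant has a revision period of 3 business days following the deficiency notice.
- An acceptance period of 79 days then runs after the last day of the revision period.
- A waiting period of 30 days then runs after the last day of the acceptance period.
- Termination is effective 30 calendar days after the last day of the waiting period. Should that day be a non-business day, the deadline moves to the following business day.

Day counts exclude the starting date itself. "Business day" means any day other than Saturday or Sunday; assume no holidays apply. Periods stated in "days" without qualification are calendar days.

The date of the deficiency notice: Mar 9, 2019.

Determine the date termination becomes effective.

From Saturday, Mar 9, 2019, 3 business days (Mar 11, Mar 12, Mar 13, skipping weekends) brings us to Wednesday, Mar 13, 2019, which is the last day of the revision period.
The last day of the acceptance period: Mar 13, 2019 + 79 days = May 31, 2019.
Adding 30 calendar days to May 31, 2019 gives Jun 30, 2019, which is the last day of the waiting period.
The date termination becomes effective: 30 calendar days after Jun 30, 2019 is Jul 30, 2019. Jul 30, 2019 is a Tuesday, so no roll-forward applies.

Jul 30, 2019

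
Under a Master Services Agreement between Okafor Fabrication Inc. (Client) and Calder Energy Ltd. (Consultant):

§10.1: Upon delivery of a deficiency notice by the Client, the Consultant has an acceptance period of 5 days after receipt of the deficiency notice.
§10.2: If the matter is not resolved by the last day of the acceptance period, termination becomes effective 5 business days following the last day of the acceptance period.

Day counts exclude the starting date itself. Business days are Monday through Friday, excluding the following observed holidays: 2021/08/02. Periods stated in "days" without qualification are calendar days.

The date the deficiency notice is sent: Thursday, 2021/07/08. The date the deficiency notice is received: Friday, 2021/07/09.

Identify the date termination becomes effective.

2021/07/21

The last day of the acceptance period: 2021/07/09 + 5 days = 2021/07/14.
The date termination becomes effective: counting 5 business days from Wednesday, 2021/07/14 (Jul 15, Jul 16, Jul 19, Jul 20, Jul 21, skipping weekends) reaches Wednesday, 2021/07/21.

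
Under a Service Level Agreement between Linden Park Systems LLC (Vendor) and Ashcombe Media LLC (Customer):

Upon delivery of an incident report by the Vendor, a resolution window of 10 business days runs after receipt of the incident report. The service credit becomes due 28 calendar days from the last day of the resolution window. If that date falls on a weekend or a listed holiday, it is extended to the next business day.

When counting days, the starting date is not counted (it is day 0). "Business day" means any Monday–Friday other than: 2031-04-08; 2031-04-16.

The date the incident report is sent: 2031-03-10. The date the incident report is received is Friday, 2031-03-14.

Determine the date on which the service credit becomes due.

2031-04-25

The last day of the resolution window: counting 10 business days from Friday, 2031-03-14 (Mar 17, Mar 18, Mar 19, Mar 20, Mar 21, Mar 24, Mar 25, Mar 26, Mar 27, Mar 28, skipping weekends) reaches Friday, 2031-03-28.
The date on which the service credit becomes due: 28 calendar days after 2031-03-28 is 2031-04-25. 2031-04-25 is a Friday and is not a listed holiday, so no roll-forward applies.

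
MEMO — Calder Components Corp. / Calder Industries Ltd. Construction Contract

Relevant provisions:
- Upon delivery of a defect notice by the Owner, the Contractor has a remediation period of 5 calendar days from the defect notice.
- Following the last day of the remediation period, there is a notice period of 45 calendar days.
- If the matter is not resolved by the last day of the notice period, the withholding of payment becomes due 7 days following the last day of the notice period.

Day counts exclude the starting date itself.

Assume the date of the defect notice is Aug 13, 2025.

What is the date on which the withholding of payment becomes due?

The last day of the remediation period: Aug 13, 2025 + 5 days = Aug 18, 2025.
The last day of the notice period: 45 calendar days after Aug 18, 2025 is Oct 2, 2025.
Adding 7 calendar days to Oct 2, 2025 gives Oct 9, 2025, which is the date on which the withholding of payment becomes due.

Oct 9, 2025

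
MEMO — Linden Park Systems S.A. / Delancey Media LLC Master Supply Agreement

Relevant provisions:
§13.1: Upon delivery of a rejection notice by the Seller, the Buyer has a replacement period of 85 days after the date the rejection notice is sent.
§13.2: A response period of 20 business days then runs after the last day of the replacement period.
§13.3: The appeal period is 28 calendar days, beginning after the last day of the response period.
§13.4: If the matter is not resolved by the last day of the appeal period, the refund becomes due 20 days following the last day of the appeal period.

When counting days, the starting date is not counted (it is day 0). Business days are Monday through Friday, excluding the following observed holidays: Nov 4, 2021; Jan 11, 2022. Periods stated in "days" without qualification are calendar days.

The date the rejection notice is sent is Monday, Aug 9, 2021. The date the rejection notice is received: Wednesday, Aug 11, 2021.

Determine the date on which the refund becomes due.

Adding 85 calendar days to Aug 9, 2021 gives Nov 2, 2021, which is the last day of the replacement period.
From Tuesday, Nov 2, 2021, 20 business days (Nov 3, Nov 5, Nov 8, Nov 9, …, Nov 29, Nov 30, Dec 1, skipping weekends and the listed holiday on Nov 4) brings us to Wednesday, Dec 1, 2021, which is the last day of the response period.
The last day of the appeal period: 28 calendar days after Dec 1, 2021 is Dec 29, 2021.
Adding 20 calendar days to Dec 29, 2021 gives Jan 18, 2022, which is the date on which the refund becomes due.

Jan 18, 2022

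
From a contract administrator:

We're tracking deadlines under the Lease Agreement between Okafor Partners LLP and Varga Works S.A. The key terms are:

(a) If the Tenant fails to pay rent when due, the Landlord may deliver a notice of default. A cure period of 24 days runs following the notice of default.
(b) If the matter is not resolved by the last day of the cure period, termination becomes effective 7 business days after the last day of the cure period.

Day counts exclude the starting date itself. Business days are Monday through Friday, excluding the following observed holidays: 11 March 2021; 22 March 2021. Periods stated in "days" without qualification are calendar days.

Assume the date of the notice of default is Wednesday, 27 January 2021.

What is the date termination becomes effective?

The last day of the cure period: 27 January 2021 + 24 days = 20 February 2021.
The date termination becomes effective: 7 business days after Saturday, 20 February 2021, skipping weekends — Feb 22, Feb 23, Feb 24, Feb 25, Feb 26, Mar 1, Mar 2 — lands on Tuesday, 2 March 2021.

2 March 2021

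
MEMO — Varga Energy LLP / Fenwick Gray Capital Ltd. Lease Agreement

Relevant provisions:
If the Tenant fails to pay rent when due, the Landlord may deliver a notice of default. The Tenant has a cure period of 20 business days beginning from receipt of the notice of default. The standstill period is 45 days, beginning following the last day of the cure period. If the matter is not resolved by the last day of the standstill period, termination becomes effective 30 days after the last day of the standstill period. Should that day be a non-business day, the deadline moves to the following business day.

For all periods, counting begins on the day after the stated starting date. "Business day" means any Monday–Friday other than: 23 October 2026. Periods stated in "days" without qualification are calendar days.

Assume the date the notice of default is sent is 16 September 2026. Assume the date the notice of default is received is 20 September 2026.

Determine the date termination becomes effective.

30 December 2026

From Sunday, 20 September 2026, 20 business days (Sep 21, Sep 22, Sep 23, Sep 24, …, Oct 14, Oct 15, Oct 16, skipping weekends) brings us to Friday, 16 October 2026, which is the last day of the cure period.
Adding 45 calendar days to 16 October 2026 gives 30 November 2026, which is the last day of the standstill period.
The date termination becomes effective: 30 November 2026 + 30 days = 30 December 2026. 30 December 2026 is a Wednesday and is not a listed holiday, so no roll-forward applies.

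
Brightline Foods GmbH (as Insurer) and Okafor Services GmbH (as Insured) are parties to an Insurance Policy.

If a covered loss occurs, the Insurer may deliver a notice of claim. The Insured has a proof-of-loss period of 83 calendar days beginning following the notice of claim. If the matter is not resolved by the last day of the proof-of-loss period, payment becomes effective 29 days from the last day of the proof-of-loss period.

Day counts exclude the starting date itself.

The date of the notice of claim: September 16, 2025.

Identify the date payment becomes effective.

The last day of the proof-of-loss period: September 16, 2025 + 83 days = December 8, 2025.
Adding 29 calendar days to December 8, 2025 gives January 6, 2026, which is the date payment becomes effective.

January 6, 2026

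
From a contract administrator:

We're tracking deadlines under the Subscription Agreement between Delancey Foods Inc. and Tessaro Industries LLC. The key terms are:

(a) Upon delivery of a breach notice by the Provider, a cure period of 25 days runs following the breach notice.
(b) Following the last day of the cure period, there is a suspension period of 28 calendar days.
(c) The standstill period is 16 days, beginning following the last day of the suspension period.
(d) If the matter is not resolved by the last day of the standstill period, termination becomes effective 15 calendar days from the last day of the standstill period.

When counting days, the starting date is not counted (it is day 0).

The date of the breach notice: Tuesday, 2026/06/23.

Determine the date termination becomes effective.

2026/09/15

The last day of the cure period: 2026/06/23 + 25 days = 2026/07/18.
The last day of the suspension period: 28 calendar days after 2026/07/18 is 2026/08/15.
Adding 16 calendar days to 2026/08/15 gives 2026/08/31, which is the last day of the standstill period.
The date termination becomes effective: 2026/08/31 + 15 days = 2026/09/15.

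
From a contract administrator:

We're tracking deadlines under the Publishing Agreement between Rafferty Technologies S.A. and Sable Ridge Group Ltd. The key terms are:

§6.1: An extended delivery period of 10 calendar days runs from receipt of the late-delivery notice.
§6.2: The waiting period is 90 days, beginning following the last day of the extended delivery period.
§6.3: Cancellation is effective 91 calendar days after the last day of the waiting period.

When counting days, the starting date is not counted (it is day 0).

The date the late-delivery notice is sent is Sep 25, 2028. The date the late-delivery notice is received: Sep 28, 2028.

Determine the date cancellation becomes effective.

Adding 10 calendar days to Sep 28, 2028 gives Oct 8, 2028, which is the last day of the extended delivery period.
Adding 90 calendar days to Oct 8, 2028 gives Jan 6, 2029, which is the last day of the waiting period.
The date cancellation becomes effective: 91 calendar days after Jan 6, 2029 is Apr 7, 2029.

Apr 7, 2029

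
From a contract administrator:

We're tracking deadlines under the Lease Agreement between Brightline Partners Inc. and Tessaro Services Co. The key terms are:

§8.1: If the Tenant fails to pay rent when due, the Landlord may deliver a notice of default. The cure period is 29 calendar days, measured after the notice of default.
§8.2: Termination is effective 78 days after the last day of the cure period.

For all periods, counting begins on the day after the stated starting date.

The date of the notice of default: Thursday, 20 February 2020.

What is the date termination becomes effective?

The last day of the cure period: 20 February 2020 + 29 days = 20 March 2020.
The date termination becomes effective: 78 calendar days after 20 March 2020 is 6 June 2020.

6 June 2020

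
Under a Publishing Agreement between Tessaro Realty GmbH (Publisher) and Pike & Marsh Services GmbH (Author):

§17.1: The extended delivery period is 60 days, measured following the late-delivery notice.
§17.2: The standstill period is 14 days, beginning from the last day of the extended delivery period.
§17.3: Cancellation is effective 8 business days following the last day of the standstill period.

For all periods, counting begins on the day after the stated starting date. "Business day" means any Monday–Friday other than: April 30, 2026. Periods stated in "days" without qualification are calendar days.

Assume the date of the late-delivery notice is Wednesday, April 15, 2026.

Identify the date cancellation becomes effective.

July 8, 2026

Adding 60 calendar days to April 15, 2026 gives June 14, 2026, which is the last day of the extended delivery period.
Adding 14 calendar days to June 14, 2026 gives June 28, 2026, which is the last day of the standstill period.
The date cancellation becomes effective: counting 8 business days from Sunday, June 28, 2026 (Jun 29, Jun 30, Jul 1, Jul 2, Jul 3, Jul 6, Jul 7, Jul 8, skipping weekends) reaches Wednesday, July 8, 2026.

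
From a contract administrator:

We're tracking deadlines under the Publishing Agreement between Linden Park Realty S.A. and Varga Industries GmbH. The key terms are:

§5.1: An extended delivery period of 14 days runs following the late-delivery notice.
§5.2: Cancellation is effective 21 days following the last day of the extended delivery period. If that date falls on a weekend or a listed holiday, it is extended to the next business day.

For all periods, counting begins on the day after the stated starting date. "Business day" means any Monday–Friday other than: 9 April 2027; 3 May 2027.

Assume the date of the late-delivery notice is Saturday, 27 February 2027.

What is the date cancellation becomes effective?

The last day of the extended delivery period: 14 calendar days after 27 February 2027 is 13 March 2027.
Adding 21 calendar days to 13 March 2027 gives 3 April 2027, which is the date cancellation becomes effective. That falls on a Saturday, so it rolls to the next business day, Monday, 5 April 2027.

5 April 2027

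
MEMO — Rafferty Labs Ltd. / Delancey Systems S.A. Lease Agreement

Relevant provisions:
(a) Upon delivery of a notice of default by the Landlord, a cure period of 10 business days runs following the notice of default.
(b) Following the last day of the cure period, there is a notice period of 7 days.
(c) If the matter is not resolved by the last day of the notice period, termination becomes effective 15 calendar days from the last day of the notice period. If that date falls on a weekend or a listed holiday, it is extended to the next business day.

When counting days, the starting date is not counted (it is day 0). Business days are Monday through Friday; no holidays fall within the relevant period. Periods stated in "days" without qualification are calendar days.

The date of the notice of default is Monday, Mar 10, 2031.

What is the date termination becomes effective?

The last day of the cure period: counting 10 business days from Monday, Mar 10, 2031 (Mar 11, Mar 12, Mar 13, Mar 14, Mar 17, Mar 18, Mar 19, Mar 20, Mar 21, Mar 24, skipping weekends) reaches Monday, Mar 24, 2031.
The last day of the notice period: Mar 24, 2031 + 7 days = Mar 31, 2031.
Adding 15 calendar days to Mar 31, 2031 gives Apr 15, 2031, which is the date termination becomes effective. Apr 15, 2031 is a Tuesday, so no roll-forward applies.

Apr 15, 2031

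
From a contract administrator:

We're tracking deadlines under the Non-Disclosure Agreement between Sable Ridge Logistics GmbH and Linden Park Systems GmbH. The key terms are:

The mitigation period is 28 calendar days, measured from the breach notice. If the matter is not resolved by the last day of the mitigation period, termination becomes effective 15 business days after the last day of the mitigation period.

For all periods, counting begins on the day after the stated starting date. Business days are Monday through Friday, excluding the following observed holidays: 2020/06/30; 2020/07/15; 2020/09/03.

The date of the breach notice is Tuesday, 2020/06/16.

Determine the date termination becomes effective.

The last day of the mitigation period: 28 calendar days after 2020/06/16 is 2020/07/14.
From Tuesday, 2020/07/14, 15 business days (Jul 16, Jul 17, Jul 20, Jul 21, …, Aug 3, Aug 4, Aug 5, skipping weekends and the listed holiday on Jul 15) brings us to Wednesday, 2020/08/05, which is the date termination becomes effective.

2020/08/05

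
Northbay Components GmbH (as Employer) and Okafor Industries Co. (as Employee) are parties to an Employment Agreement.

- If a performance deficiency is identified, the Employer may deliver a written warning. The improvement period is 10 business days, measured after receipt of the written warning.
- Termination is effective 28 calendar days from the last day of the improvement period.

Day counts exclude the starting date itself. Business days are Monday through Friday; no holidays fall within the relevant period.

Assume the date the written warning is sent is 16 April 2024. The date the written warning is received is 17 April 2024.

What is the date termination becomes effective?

The last day of the improvement period: 10 business days after Wednesday, 17 April 2024, skipping weekends — Apr 18, Apr 19, Apr 22, Apr 23, Apr 24, Apr 25, Apr 26, Apr 29, Apr 30, May 1 — lands on Wednesday, 1 May 2024.
The date termination becomes effective: 1 May 2024 + 28 days = 29 May 2024.

29 May 2024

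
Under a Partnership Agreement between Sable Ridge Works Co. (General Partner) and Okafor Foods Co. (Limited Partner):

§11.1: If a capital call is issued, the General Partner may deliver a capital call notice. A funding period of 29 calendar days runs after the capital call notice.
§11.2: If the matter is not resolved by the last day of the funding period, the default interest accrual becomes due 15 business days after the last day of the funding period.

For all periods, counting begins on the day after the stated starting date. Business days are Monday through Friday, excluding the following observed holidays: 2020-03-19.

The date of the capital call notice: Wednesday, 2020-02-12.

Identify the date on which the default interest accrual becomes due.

2020-04-03

The last day of the funding period: 2020-02-12 + 29 days = 2020-03-12.
From Thursday, 2020-03-12, 15 business days (Mar 13, Mar 16, Mar 17, Mar 18, …, Apr 1, Apr 2, Apr 3, skipping weekends and the listed holiday on Mar 19) brings us to Friday, 2020-04-03, which is the date on which the default interest accrual becomes due.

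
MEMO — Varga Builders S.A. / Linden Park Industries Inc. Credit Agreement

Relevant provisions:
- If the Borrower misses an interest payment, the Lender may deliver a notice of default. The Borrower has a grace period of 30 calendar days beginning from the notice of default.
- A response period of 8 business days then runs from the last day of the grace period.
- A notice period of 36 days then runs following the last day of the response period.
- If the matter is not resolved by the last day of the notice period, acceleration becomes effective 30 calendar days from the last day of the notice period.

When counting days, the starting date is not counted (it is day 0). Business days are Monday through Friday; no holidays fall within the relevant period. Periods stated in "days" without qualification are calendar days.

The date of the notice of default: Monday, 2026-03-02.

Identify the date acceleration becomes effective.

2026-06-18

The last day of the grace period: 30 calendar days after 2026-03-02 is 2026-04-01.
From Wednesday, 2026-04-01, 8 business days (Apr 2, Apr 3, Apr 6, Apr 7, Apr 8, Apr 9, Apr 10, Apr 13, skipping weekends) brings us to Monday, 2026-04-13, which is the last day of the response period.
The last day of the notice period: 2026-04-13 + 36 days = 2026-05-19.
The date acceleration becomes effective: 30 calendar days after 2026-05-19 is 2026-06-18.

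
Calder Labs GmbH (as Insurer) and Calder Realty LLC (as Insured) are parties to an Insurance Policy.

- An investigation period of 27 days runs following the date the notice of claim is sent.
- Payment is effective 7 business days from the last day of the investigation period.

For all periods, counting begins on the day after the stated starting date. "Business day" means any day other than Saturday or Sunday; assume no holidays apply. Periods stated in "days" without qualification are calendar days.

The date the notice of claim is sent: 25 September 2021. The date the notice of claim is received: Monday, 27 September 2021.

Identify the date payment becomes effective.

The last day of the investigation period: 25 September 2021 + 27 days = 22 October 2021.
The date payment becomes effective: 7 business days after Friday, 22 October 2021, skipping weekends — Oct 25, Oct 26, Oct 27, Oct 28, Oct 29, Nov 1, Nov 2 — lands on Tuesday, 2 November 2021.

2 November 2021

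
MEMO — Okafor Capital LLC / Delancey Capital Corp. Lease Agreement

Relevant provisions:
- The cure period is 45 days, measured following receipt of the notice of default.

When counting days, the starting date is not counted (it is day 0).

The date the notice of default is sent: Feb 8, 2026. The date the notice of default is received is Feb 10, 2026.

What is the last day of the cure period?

Mar 27, 2026

The last day of the cure period: Feb 10, 2026 + 45 days = Mar 27, 2026.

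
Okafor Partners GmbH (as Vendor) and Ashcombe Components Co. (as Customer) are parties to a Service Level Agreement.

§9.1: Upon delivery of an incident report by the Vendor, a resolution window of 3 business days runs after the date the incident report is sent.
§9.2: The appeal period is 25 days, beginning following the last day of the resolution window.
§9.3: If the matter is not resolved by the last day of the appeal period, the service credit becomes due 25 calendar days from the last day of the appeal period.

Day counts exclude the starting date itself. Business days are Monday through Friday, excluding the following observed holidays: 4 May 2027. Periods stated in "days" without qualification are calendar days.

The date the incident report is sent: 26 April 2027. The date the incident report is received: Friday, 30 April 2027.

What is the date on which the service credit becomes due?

From Monday, 26 April 2027, 3 business days (Apr 27, Apr 28, Apr 29, skipping weekends) brings us to Thursday, 29 April 2027, which is the last day of the resolution window.
Adding 25 calendar days to 29 April 2027 gives 24 May 2027, which is the last day of the appeal period.
Adding 25 calendar days to 24 May 2027 gives 18 June 2027, which is the date on which the service credit becomes due.

18 June 2027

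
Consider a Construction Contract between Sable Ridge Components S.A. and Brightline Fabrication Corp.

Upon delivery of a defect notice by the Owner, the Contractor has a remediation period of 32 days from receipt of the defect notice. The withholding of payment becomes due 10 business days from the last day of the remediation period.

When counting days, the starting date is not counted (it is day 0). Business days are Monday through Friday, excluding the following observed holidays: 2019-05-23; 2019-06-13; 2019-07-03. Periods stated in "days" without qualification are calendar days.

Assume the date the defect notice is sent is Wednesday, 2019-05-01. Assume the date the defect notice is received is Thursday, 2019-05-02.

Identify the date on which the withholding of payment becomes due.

2019-06-18

The last day of the remediation period: 2019-05-02 + 32 days = 2019-06-03.
The date on which the withholding of payment becomes due: counting 10 business days from Monday, 2019-06-03 (Jun 4, Jun 5, Jun 6, Jun 7, Jun 10, Jun 11, Jun 12, Jun 14, Jun 17, Jun 18, skipping weekends and the listed holiday on Jun 13) reaches Tuesday, 2019-06-18.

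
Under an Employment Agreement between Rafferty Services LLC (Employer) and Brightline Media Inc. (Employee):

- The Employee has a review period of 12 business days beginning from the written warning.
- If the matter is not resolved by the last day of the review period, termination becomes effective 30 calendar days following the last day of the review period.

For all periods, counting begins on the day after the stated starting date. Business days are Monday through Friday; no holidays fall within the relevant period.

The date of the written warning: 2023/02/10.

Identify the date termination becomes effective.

2023/03/30

The last day of the review period: counting 12 business days from Friday, 2023/02/10 (Feb 13, Feb 14, Feb 15, Feb 16, …, Feb 24, Feb 27, Feb 28, skipping weekends) reaches Tuesday, 2023/02/28.
The date termination becomes effective: 30 calendar days after 2023/02/28 is 2023/03/30.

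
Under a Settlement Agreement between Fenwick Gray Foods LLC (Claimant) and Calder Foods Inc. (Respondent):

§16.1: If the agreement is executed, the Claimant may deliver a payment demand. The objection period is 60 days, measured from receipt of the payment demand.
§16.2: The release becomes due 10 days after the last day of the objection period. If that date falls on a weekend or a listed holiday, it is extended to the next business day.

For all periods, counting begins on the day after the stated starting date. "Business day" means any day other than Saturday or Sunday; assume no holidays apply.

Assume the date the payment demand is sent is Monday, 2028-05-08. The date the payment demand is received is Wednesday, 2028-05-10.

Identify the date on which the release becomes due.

The last day of the objection period: 2028-05-10 + 60 days = 2028-07-09.
Adding 10 calendar days to 2028-07-09 gives 2028-07-19, which is the date on which the release becomes due. 2028-07-19 is a Wednesday, so no roll-forward applies.

2028-07-19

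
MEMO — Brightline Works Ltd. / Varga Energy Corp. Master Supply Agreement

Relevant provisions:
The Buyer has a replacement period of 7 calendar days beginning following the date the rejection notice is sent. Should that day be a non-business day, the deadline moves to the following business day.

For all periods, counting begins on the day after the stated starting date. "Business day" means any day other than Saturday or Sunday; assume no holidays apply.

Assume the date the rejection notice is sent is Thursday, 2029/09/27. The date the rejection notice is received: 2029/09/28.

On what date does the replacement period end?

The last day of the replacement period: 7 calendar days after 2029/09/27 is 2029/10/04. 2029/10/04 is a Thursday, so no roll-forward applies.

2029/10/04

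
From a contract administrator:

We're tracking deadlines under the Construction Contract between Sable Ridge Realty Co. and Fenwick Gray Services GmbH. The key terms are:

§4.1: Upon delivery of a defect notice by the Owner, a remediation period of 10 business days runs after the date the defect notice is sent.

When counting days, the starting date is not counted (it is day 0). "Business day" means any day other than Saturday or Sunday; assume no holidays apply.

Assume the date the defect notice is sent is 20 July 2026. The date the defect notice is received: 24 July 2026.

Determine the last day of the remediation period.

3 August 2026

The last day of the remediation period: 10 business days after Monday, 20 July 2026, skipping weekends — Jul 21, Jul 22, Jul 23, Jul 24, Jul 27, Jul 28, Jul 29, Jul 30, Jul 31, Aug 3 — lands on Monday, 3 August 2026.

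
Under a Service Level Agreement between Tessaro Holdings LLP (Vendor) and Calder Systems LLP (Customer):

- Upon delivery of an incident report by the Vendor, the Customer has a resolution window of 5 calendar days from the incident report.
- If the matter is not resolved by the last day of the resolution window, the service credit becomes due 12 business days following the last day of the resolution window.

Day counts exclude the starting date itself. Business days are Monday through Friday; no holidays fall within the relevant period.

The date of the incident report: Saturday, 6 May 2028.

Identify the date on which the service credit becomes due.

The last day of the resolution window: 6 May 2028 + 5 days = 11 May 2028.
The date on which the service credit becomes due: counting 12 business days from Thursday, 11 May 2028 (May 12, May 15, May 16, May 17, …, May 25, May 26, May 29, skipping weekends) reaches Monday, 29 May 2028.

29 May 2028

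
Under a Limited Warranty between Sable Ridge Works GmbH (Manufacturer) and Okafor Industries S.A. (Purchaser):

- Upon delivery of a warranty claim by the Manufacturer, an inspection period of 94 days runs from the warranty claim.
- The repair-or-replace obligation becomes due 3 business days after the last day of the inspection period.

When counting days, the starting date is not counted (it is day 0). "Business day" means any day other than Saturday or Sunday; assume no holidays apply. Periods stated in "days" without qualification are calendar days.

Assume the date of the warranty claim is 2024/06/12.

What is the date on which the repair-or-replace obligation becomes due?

2024/09/18

Adding 94 calendar days to 2024/06/12 gives 2024/09/14, which is the last day of the inspection period.
The date on which the repair-or-replace obligation becomes due: counting 3 business days from Saturday, 2024/09/14 (Sep 16, Sep 17, Sep 18, skipping weekends) reaches Wednesday, 2024/09/18.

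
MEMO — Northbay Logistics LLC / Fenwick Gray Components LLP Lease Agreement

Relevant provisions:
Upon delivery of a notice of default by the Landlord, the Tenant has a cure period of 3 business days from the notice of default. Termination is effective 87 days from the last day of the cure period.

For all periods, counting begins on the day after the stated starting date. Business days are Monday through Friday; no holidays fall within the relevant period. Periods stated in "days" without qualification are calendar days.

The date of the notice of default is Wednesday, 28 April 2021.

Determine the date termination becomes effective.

The last day of the cure period: 3 business days after Wednesday, 28 April 2021, skipping weekends — Apr 29, Apr 30, May 3 — lands on Monday, 3 May 2021.
The date termination becomes effective: 87 calendar days after 3 May 2021 is 29 July 2021.

29 July 2021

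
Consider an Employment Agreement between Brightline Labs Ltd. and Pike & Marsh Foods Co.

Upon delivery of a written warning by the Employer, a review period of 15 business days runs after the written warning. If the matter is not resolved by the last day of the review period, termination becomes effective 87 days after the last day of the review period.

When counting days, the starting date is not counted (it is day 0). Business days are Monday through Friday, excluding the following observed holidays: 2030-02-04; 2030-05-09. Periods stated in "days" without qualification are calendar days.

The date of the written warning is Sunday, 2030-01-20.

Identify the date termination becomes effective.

The last day of the review period: 15 business days after Sunday, 2030-01-20, skipping weekends and the listed holiday on Feb 4 — Jan 21, Jan 22, Jan 23, Jan 24, …, Feb 7, Feb 8, Feb 11 — lands on Monday, 2030-02-11.
The date termination becomes effective: 87 calendar days after 2030-02-11 is 2030-05-09.

2030-05-09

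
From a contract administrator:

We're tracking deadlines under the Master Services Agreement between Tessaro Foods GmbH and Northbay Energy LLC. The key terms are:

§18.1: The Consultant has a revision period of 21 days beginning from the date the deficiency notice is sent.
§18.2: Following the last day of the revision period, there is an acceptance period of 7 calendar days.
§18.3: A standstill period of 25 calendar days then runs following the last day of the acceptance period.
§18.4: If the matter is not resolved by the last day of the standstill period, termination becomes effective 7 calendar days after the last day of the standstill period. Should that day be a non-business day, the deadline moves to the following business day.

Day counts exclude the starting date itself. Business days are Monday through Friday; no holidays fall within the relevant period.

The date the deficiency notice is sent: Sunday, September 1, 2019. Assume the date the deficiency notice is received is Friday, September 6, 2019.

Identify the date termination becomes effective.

The last day of the revision period: September 1, 2019 + 21 days = September 22, 2019.
The last day of the acceptance period: September 22, 2019 + 7 days = September 29, 2019.
The last day of the standstill period: September 29, 2019 + 25 days = October 24, 2019.
Adding 7 calendar days to October 24, 2019 gives October 31, 2019, which is the date termination becomes effective. October 31, 2019 is a Thursday, so no roll-forward applies.

October 31, 2019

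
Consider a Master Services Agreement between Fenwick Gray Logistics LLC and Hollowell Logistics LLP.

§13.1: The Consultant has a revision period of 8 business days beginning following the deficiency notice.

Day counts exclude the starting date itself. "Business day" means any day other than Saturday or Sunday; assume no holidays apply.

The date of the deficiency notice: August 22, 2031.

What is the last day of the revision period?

September 3, 2031

The last day of the revision period: counting 8 business days from Friday, August 22, 2031 (Aug 25, Aug 26, Aug 27, Aug 28, Aug 29, Sep 1, Sep 2, Sep 3, skipping weekends) reaches Wednesday, September 3, 2031.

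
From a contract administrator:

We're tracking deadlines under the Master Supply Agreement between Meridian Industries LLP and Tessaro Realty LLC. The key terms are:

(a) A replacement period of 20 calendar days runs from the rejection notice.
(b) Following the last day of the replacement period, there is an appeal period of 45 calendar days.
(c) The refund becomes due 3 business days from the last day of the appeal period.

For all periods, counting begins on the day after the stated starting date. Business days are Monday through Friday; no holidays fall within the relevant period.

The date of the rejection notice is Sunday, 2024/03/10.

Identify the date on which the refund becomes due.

2024/05/17

Adding 20 calendar days to 2024/03/10 gives 2024/03/30, which is the last day of the replacement period.
Adding 45 calendar days to 2024/03/30 gives 2024/05/14, which is the last day of the appeal period.
The date on which the refund becomes due: counting 3 business days from Tuesday, 2024/05/14 (May 15, May 16, May 17, skipping weekends) reaches Friday, 2024/05/17.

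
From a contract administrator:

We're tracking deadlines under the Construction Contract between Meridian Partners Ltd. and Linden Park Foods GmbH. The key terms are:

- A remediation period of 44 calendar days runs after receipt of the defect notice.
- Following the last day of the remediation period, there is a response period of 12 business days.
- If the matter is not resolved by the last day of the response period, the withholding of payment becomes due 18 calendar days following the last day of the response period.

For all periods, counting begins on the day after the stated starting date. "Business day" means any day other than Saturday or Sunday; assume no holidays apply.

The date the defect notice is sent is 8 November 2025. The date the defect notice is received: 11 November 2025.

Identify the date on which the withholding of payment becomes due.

The last day of the remediation period: 11 November 2025 + 44 days = 25 December 2025.
From Thursday, 25 December 2025, 12 business days (Dec 26, Dec 29, Dec 30, Dec 31, …, Jan 8, Jan 9, Jan 12, skipping weekends) brings us to Monday, 12 January 2026, which is the last day of the response period.
The date on which the withholding of payment becomes due: 18 calendar days after 12 January 2026 is 30 January 2026.

30 January 2026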